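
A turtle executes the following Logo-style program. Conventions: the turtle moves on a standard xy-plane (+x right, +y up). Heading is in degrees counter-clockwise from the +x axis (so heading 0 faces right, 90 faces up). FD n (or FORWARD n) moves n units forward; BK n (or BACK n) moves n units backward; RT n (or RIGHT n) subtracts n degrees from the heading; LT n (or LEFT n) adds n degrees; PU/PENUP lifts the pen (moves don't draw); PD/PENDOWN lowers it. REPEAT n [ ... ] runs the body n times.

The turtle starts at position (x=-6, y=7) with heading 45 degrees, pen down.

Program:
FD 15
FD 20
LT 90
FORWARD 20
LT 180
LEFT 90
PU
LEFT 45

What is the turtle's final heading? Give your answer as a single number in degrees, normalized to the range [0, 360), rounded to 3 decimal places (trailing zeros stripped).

Executing turtle program step by step:
Start: pos=(-6,7), heading=45, pen down
FD 15: (-6,7) -> (4.607,17.607) [heading=45, draw]
FD 20: (4.607,17.607) -> (18.749,31.749) [heading=45, draw]
LT 90: heading 45 -> 135
FD 20: (18.749,31.749) -> (4.607,45.891) [heading=135, draw]
LT 180: heading 135 -> 315
LT 90: heading 315 -> 45
PU: pen up
LT 45: heading 45 -> 90
Final: pos=(4.607,45.891), heading=90, 3 segment(s) drawn

Answer: 90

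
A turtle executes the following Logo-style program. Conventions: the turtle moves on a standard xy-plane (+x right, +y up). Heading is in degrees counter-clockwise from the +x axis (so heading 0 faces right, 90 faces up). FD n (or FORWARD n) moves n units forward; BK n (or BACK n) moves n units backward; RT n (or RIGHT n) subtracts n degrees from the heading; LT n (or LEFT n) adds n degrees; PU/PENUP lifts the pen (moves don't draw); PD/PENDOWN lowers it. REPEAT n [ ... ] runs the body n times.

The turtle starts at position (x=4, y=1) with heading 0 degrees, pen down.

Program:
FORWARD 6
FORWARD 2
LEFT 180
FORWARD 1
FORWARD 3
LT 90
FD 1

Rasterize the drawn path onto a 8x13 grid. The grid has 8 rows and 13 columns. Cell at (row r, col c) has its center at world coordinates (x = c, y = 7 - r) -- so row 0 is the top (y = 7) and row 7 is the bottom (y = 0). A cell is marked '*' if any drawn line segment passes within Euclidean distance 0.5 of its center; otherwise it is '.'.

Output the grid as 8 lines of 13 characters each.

Answer: .............
.............
.............
.............
.............
.............
....*********
........*....

Derivation:
Segment 0: (4,1) -> (10,1)
Segment 1: (10,1) -> (12,1)
Segment 2: (12,1) -> (11,1)
Segment 3: (11,1) -> (8,1)
Segment 4: (8,1) -> (8,0)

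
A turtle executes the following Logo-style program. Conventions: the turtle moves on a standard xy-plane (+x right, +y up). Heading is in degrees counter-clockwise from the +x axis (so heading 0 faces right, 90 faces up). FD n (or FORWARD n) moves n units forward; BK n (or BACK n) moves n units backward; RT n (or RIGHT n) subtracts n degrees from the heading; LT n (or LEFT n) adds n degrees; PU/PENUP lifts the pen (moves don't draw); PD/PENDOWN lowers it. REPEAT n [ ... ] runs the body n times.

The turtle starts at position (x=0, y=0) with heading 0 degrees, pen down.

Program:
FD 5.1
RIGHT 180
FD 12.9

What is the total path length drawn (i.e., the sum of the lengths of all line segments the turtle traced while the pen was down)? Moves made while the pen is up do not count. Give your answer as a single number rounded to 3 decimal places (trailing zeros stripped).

Answer: 18

Derivation:
Executing turtle program step by step:
Start: pos=(0,0), heading=0, pen down
FD 5.1: (0,0) -> (5.1,0) [heading=0, draw]
RT 180: heading 0 -> 180
FD 12.9: (5.1,0) -> (-7.8,0) [heading=180, draw]
Final: pos=(-7.8,0), heading=180, 2 segment(s) drawn

Segment lengths:
  seg 1: (0,0) -> (5.1,0), length = 5.1
  seg 2: (5.1,0) -> (-7.8,0), length = 12.9
Total = 18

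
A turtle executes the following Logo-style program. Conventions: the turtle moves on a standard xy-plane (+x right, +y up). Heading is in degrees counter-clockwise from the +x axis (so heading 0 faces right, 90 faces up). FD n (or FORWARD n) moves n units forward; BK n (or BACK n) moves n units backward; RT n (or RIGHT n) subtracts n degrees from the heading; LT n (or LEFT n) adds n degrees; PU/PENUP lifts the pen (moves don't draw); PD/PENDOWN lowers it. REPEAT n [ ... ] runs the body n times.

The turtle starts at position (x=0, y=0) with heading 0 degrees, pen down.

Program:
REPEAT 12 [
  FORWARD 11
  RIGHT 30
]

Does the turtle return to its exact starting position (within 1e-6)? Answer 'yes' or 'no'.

Answer: yes

Derivation:
Executing turtle program step by step:
Start: pos=(0,0), heading=0, pen down
REPEAT 12 [
  -- iteration 1/12 --
  FD 11: (0,0) -> (11,0) [heading=0, draw]
  RT 30: heading 0 -> 330
  -- iteration 2/12 --
  FD 11: (11,0) -> (20.526,-5.5) [heading=330, draw]
  RT 30: heading 330 -> 300
  -- iteration 3/12 --
  FD 11: (20.526,-5.5) -> (26.026,-15.026) [heading=300, draw]
  RT 30: heading 300 -> 270
  -- iteration 4/12 --
  FD 11: (26.026,-15.026) -> (26.026,-26.026) [heading=270, draw]
  RT 30: heading 270 -> 240
  -- iteration 5/12 --
  FD 11: (26.026,-26.026) -> (20.526,-35.553) [heading=240, draw]
  RT 30: heading 240 -> 210
  -- iteration 6/12 --
  FD 11: (20.526,-35.553) -> (11,-41.053) [heading=210, draw]
  RT 30: heading 210 -> 180
  -- iteration 7/12 --
  FD 11: (11,-41.053) -> (0,-41.053) [heading=180, draw]
  RT 30: heading 180 -> 150
  -- iteration 8/12 --
  FD 11: (0,-41.053) -> (-9.526,-35.553) [heading=150, draw]
  RT 30: heading 150 -> 120
  -- iteration 9/12 --
  FD 11: (-9.526,-35.553) -> (-15.026,-26.026) [heading=120, draw]
  RT 30: heading 120 -> 90
  -- iteration 10/12 --
  FD 11: (-15.026,-26.026) -> (-15.026,-15.026) [heading=90, draw]
  RT 30: heading 90 -> 60
  -- iteration 11/12 --
  FD 11: (-15.026,-15.026) -> (-9.526,-5.5) [heading=60, draw]
  RT 30: heading 60 -> 30
  -- iteration 12/12 --
  FD 11: (-9.526,-5.5) -> (0,0) [heading=30, draw]
  RT 30: heading 30 -> 0
]
Final: pos=(0,0), heading=0, 12 segment(s) drawn

Start position: (0, 0)
Final position: (0, 0)
Distance = 0; < 1e-6 -> CLOSED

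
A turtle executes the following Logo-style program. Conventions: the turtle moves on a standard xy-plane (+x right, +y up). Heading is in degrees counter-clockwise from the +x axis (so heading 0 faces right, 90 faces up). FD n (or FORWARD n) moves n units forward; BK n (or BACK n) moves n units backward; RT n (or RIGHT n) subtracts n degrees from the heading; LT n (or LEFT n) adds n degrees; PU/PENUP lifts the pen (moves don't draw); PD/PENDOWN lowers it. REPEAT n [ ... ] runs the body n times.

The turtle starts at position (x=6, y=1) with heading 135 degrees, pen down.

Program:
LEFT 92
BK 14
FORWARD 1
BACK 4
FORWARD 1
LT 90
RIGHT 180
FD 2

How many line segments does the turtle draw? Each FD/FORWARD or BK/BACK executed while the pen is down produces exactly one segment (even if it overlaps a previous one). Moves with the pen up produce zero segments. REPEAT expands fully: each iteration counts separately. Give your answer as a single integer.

Executing turtle program step by step:
Start: pos=(6,1), heading=135, pen down
LT 92: heading 135 -> 227
BK 14: (6,1) -> (15.548,11.239) [heading=227, draw]
FD 1: (15.548,11.239) -> (14.866,10.508) [heading=227, draw]
BK 4: (14.866,10.508) -> (17.594,13.433) [heading=227, draw]
FD 1: (17.594,13.433) -> (16.912,12.702) [heading=227, draw]
LT 90: heading 227 -> 317
RT 180: heading 317 -> 137
FD 2: (16.912,12.702) -> (15.449,14.066) [heading=137, draw]
Final: pos=(15.449,14.066), heading=137, 5 segment(s) drawn
Segments drawn: 5

Answer: 5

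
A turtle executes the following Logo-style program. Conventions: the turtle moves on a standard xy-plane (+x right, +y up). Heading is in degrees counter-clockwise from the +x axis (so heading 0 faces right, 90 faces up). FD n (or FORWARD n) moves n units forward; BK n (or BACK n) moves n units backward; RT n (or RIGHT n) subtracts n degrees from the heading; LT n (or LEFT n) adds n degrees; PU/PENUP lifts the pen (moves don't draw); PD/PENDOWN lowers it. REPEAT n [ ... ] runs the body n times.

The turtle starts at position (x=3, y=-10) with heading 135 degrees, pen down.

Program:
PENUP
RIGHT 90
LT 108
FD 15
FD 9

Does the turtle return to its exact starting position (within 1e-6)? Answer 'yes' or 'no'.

Executing turtle program step by step:
Start: pos=(3,-10), heading=135, pen down
PU: pen up
RT 90: heading 135 -> 45
LT 108: heading 45 -> 153
FD 15: (3,-10) -> (-10.365,-3.19) [heading=153, move]
FD 9: (-10.365,-3.19) -> (-18.384,0.896) [heading=153, move]
Final: pos=(-18.384,0.896), heading=153, 0 segment(s) drawn

Start position: (3, -10)
Final position: (-18.384, 0.896)
Distance = 24; >= 1e-6 -> NOT closed

Answer: no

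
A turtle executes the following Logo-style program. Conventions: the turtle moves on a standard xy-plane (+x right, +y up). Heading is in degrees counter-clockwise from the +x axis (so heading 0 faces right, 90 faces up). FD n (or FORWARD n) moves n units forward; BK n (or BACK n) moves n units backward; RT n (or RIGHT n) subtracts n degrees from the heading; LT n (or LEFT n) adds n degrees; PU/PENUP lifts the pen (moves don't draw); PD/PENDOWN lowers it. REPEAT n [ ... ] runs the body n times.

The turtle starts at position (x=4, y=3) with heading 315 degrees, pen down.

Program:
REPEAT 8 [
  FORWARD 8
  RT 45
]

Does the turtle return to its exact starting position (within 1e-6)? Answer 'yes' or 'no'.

Executing turtle program step by step:
Start: pos=(4,3), heading=315, pen down
REPEAT 8 [
  -- iteration 1/8 --
  FD 8: (4,3) -> (9.657,-2.657) [heading=315, draw]
  RT 45: heading 315 -> 270
  -- iteration 2/8 --
  FD 8: (9.657,-2.657) -> (9.657,-10.657) [heading=270, draw]
  RT 45: heading 270 -> 225
  -- iteration 3/8 --
  FD 8: (9.657,-10.657) -> (4,-16.314) [heading=225, draw]
  RT 45: heading 225 -> 180
  -- iteration 4/8 --
  FD 8: (4,-16.314) -> (-4,-16.314) [heading=180, draw]
  RT 45: heading 180 -> 135
  -- iteration 5/8 --
  FD 8: (-4,-16.314) -> (-9.657,-10.657) [heading=135, draw]
  RT 45: heading 135 -> 90
  -- iteration 6/8 --
  FD 8: (-9.657,-10.657) -> (-9.657,-2.657) [heading=90, draw]
  RT 45: heading 90 -> 45
  -- iteration 7/8 --
  FD 8: (-9.657,-2.657) -> (-4,3) [heading=45, draw]
  RT 45: heading 45 -> 0
  -- iteration 8/8 --
  FD 8: (-4,3) -> (4,3) [heading=0, draw]
  RT 45: heading 0 -> 315
]
Final: pos=(4,3), heading=315, 8 segment(s) drawn

Start position: (4, 3)
Final position: (4, 3)
Distance = 0; < 1e-6 -> CLOSED

Answer: yes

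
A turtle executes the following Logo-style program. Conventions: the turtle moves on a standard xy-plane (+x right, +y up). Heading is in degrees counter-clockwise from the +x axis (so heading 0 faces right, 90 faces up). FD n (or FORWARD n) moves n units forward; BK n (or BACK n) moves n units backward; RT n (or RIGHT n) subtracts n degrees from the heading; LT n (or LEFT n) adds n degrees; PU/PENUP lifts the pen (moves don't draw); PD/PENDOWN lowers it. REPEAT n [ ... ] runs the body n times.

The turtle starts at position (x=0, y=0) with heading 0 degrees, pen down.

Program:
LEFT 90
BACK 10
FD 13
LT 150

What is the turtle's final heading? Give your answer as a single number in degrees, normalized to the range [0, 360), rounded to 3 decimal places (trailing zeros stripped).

Answer: 240

Derivation:
Executing turtle program step by step:
Start: pos=(0,0), heading=0, pen down
LT 90: heading 0 -> 90
BK 10: (0,0) -> (0,-10) [heading=90, draw]
FD 13: (0,-10) -> (0,3) [heading=90, draw]
LT 150: heading 90 -> 240
Final: pos=(0,3), heading=240, 2 segment(s) drawn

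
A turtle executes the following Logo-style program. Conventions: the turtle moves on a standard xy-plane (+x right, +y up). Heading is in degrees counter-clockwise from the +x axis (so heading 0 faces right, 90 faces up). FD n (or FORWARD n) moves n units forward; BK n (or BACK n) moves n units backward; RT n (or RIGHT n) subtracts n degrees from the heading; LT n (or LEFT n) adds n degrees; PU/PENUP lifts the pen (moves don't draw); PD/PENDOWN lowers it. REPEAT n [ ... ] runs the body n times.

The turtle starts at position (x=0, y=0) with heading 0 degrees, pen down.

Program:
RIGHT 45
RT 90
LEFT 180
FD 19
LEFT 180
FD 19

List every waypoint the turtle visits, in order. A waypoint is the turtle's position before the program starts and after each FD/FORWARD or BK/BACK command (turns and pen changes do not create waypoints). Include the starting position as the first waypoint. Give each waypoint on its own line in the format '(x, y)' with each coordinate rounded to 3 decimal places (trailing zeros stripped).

Executing turtle program step by step:
Start: pos=(0,0), heading=0, pen down
RT 45: heading 0 -> 315
RT 90: heading 315 -> 225
LT 180: heading 225 -> 45
FD 19: (0,0) -> (13.435,13.435) [heading=45, draw]
LT 180: heading 45 -> 225
FD 19: (13.435,13.435) -> (0,0) [heading=225, draw]
Final: pos=(0,0), heading=225, 2 segment(s) drawn
Waypoints (3 total):
(0, 0)
(13.435, 13.435)
(0, 0)

Answer: (0, 0)
(13.435, 13.435)
(0, 0)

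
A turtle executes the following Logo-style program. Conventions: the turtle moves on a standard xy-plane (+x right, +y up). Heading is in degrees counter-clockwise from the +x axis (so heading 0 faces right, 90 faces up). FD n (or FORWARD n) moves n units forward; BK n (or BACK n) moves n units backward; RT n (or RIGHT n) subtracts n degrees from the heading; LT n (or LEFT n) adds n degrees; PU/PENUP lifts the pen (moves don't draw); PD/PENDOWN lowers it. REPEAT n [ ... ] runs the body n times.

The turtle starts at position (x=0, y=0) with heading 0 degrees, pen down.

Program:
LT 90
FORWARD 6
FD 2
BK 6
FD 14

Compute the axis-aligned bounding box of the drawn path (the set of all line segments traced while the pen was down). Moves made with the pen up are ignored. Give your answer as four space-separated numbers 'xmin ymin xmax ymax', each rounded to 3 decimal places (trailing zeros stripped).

Answer: 0 0 0 16

Derivation:
Executing turtle program step by step:
Start: pos=(0,0), heading=0, pen down
LT 90: heading 0 -> 90
FD 6: (0,0) -> (0,6) [heading=90, draw]
FD 2: (0,6) -> (0,8) [heading=90, draw]
BK 6: (0,8) -> (0,2) [heading=90, draw]
FD 14: (0,2) -> (0,16) [heading=90, draw]
Final: pos=(0,16), heading=90, 4 segment(s) drawn

Segment endpoints: x in {0, 0, 0, 0, 0}, y in {0, 2, 6, 8, 16}
xmin=0, ymin=0, xmax=0, ymax=16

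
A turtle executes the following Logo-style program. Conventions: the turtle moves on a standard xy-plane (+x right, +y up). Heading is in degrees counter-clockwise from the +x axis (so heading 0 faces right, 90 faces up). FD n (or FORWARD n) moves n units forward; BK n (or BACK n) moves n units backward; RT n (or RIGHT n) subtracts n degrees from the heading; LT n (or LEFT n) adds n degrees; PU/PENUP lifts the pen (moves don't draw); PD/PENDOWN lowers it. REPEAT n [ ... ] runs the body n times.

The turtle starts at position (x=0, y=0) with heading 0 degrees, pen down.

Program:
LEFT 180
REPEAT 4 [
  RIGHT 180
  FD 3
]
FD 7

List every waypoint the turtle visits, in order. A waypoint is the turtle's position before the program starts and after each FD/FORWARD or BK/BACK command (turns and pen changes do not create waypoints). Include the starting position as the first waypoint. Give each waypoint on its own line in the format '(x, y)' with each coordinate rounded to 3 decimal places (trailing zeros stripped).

Executing turtle program step by step:
Start: pos=(0,0), heading=0, pen down
LT 180: heading 0 -> 180
REPEAT 4 [
  -- iteration 1/4 --
  RT 180: heading 180 -> 0
  FD 3: (0,0) -> (3,0) [heading=0, draw]
  -- iteration 2/4 --
  RT 180: heading 0 -> 180
  FD 3: (3,0) -> (0,0) [heading=180, draw]
  -- iteration 3/4 --
  RT 180: heading 180 -> 0
  FD 3: (0,0) -> (3,0) [heading=0, draw]
  -- iteration 4/4 --
  RT 180: heading 0 -> 180
  FD 3: (3,0) -> (0,0) [heading=180, draw]
]
FD 7: (0,0) -> (-7,0) [heading=180, draw]
Final: pos=(-7,0), heading=180, 5 segment(s) drawn
Waypoints (6 total):
(0, 0)
(3, 0)
(0, 0)
(3, 0)
(0, 0)
(-7, 0)

Answer: (0, 0)
(3, 0)
(0, 0)
(3, 0)
(0, 0)
(-7, 0)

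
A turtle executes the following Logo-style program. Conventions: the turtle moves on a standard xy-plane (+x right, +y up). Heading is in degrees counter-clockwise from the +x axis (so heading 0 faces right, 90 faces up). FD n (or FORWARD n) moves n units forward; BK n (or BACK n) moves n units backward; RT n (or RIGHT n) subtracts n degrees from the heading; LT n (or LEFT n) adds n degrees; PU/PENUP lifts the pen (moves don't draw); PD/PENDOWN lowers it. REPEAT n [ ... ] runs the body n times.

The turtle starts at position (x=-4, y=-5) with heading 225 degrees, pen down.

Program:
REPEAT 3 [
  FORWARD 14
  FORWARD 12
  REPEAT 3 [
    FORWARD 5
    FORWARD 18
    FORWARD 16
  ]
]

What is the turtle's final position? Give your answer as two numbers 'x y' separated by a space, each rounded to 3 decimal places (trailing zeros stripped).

Answer: -307.349 -308.349

Derivation:
Executing turtle program step by step:
Start: pos=(-4,-5), heading=225, pen down
REPEAT 3 [
  -- iteration 1/3 --
  FD 14: (-4,-5) -> (-13.899,-14.899) [heading=225, draw]
  FD 12: (-13.899,-14.899) -> (-22.385,-23.385) [heading=225, draw]
  REPEAT 3 [
    -- iteration 1/3 --
    FD 5: (-22.385,-23.385) -> (-25.92,-26.92) [heading=225, draw]
    FD 18: (-25.92,-26.92) -> (-38.648,-39.648) [heading=225, draw]
    FD 16: (-38.648,-39.648) -> (-49.962,-50.962) [heading=225, draw]
    -- iteration 2/3 --
    FD 5: (-49.962,-50.962) -> (-53.497,-54.497) [heading=225, draw]
    FD 18: (-53.497,-54.497) -> (-66.225,-67.225) [heading=225, draw]
    FD 16: (-66.225,-67.225) -> (-77.539,-78.539) [heading=225, draw]
    -- iteration 3/3 --
    FD 5: (-77.539,-78.539) -> (-81.075,-82.075) [heading=225, draw]
    FD 18: (-81.075,-82.075) -> (-93.803,-94.803) [heading=225, draw]
    FD 16: (-93.803,-94.803) -> (-105.116,-106.116) [heading=225, draw]
  ]
  -- iteration 2/3 --
  FD 14: (-105.116,-106.116) -> (-115.016,-116.016) [heading=225, draw]
  FD 12: (-115.016,-116.016) -> (-123.501,-124.501) [heading=225, draw]
  REPEAT 3 [
    -- iteration 1/3 --
    FD 5: (-123.501,-124.501) -> (-127.037,-128.037) [heading=225, draw]
    FD 18: (-127.037,-128.037) -> (-139.765,-140.765) [heading=225, draw]
    FD 16: (-139.765,-140.765) -> (-151.078,-152.078) [heading=225, draw]
    -- iteration 2/3 --
    FD 5: (-151.078,-152.078) -> (-154.614,-155.614) [heading=225, draw]
    FD 18: (-154.614,-155.614) -> (-167.342,-168.342) [heading=225, draw]
    FD 16: (-167.342,-168.342) -> (-178.655,-179.655) [heading=225, draw]
    -- iteration 3/3 --
    FD 5: (-178.655,-179.655) -> (-182.191,-183.191) [heading=225, draw]
    FD 18: (-182.191,-183.191) -> (-194.919,-195.919) [heading=225, draw]
    FD 16: (-194.919,-195.919) -> (-206.233,-207.233) [heading=225, draw]
  ]
  -- iteration 3/3 --
  FD 14: (-206.233,-207.233) -> (-216.132,-217.132) [heading=225, draw]
  FD 12: (-216.132,-217.132) -> (-224.617,-225.617) [heading=225, draw]
  REPEAT 3 [
    -- iteration 1/3 --
    FD 5: (-224.617,-225.617) -> (-228.153,-229.153) [heading=225, draw]
    FD 18: (-228.153,-229.153) -> (-240.881,-241.881) [heading=225, draw]
    FD 16: (-240.881,-241.881) -> (-252.194,-253.194) [heading=225, draw]
    -- iteration 2/3 --
    FD 5: (-252.194,-253.194) -> (-255.73,-256.73) [heading=225, draw]
    FD 18: (-255.73,-256.73) -> (-268.458,-269.458) [heading=225, draw]
    FD 16: (-268.458,-269.458) -> (-279.772,-280.772) [heading=225, draw]
    -- iteration 3/3 --
    FD 5: (-279.772,-280.772) -> (-283.307,-284.307) [heading=225, draw]
    FD 18: (-283.307,-284.307) -> (-296.035,-297.035) [heading=225, draw]
    FD 16: (-296.035,-297.035) -> (-307.349,-308.349) [heading=225, draw]
  ]
]
Final: pos=(-307.349,-308.349), heading=225, 33 segment(s) drawn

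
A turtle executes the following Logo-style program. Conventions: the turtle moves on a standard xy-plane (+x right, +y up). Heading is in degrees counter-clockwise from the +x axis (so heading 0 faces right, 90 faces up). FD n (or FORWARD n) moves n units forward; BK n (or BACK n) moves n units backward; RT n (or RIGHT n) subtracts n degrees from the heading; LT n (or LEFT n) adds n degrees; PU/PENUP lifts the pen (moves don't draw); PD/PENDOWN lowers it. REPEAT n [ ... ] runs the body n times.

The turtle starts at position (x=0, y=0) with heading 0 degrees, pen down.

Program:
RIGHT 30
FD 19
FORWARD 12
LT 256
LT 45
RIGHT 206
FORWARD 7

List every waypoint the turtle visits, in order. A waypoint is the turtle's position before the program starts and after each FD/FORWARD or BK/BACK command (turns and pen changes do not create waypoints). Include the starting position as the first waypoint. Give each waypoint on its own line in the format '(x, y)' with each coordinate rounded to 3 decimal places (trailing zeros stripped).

Executing turtle program step by step:
Start: pos=(0,0), heading=0, pen down
RT 30: heading 0 -> 330
FD 19: (0,0) -> (16.454,-9.5) [heading=330, draw]
FD 12: (16.454,-9.5) -> (26.847,-15.5) [heading=330, draw]
LT 256: heading 330 -> 226
LT 45: heading 226 -> 271
RT 206: heading 271 -> 65
FD 7: (26.847,-15.5) -> (29.805,-9.156) [heading=65, draw]
Final: pos=(29.805,-9.156), heading=65, 3 segment(s) drawn
Waypoints (4 total):
(0, 0)
(16.454, -9.5)
(26.847, -15.5)
(29.805, -9.156)

Answer: (0, 0)
(16.454, -9.5)
(26.847, -15.5)
(29.805, -9.156)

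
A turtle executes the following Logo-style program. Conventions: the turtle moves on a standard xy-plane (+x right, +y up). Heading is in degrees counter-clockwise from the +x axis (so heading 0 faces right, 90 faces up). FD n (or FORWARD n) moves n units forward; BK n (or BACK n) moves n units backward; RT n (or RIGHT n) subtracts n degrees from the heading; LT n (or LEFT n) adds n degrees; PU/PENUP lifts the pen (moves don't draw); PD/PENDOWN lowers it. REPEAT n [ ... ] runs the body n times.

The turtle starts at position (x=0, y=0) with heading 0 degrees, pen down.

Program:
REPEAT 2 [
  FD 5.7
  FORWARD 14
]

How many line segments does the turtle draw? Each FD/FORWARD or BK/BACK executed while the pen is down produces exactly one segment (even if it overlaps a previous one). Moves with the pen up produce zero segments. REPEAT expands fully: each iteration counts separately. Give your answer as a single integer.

Answer: 4

Derivation:
Executing turtle program step by step:
Start: pos=(0,0), heading=0, pen down
REPEAT 2 [
  -- iteration 1/2 --
  FD 5.7: (0,0) -> (5.7,0) [heading=0, draw]
  FD 14: (5.7,0) -> (19.7,0) [heading=0, draw]
  -- iteration 2/2 --
  FD 5.7: (19.7,0) -> (25.4,0) [heading=0, draw]
  FD 14: (25.4,0) -> (39.4,0) [heading=0, draw]
]
Final: pos=(39.4,0), heading=0, 4 segment(s) drawn
Segments drawn: 4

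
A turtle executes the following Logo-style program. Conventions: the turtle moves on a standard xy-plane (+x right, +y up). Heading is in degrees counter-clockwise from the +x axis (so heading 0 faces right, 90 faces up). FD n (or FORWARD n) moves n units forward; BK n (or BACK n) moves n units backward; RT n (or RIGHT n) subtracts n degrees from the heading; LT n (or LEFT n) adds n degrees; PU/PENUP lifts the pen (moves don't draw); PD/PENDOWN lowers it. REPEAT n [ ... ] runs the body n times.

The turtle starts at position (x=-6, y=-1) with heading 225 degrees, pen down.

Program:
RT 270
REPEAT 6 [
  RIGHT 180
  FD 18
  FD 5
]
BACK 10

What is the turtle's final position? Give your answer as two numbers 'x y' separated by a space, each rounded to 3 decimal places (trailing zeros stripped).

Answer: -13.071 6.071

Derivation:
Executing turtle program step by step:
Start: pos=(-6,-1), heading=225, pen down
RT 270: heading 225 -> 315
REPEAT 6 [
  -- iteration 1/6 --
  RT 180: heading 315 -> 135
  FD 18: (-6,-1) -> (-18.728,11.728) [heading=135, draw]
  FD 5: (-18.728,11.728) -> (-22.263,15.263) [heading=135, draw]
  -- iteration 2/6 --
  RT 180: heading 135 -> 315
  FD 18: (-22.263,15.263) -> (-9.536,2.536) [heading=315, draw]
  FD 5: (-9.536,2.536) -> (-6,-1) [heading=315, draw]
  -- iteration 3/6 --
  RT 180: heading 315 -> 135
  FD 18: (-6,-1) -> (-18.728,11.728) [heading=135, draw]
  FD 5: (-18.728,11.728) -> (-22.263,15.263) [heading=135, draw]
  -- iteration 4/6 --
  RT 180: heading 135 -> 315
  FD 18: (-22.263,15.263) -> (-9.536,2.536) [heading=315, draw]
  FD 5: (-9.536,2.536) -> (-6,-1) [heading=315, draw]
  -- iteration 5/6 --
  RT 180: heading 315 -> 135
  FD 18: (-6,-1) -> (-18.728,11.728) [heading=135, draw]
  FD 5: (-18.728,11.728) -> (-22.263,15.263) [heading=135, draw]
  -- iteration 6/6 --
  RT 180: heading 135 -> 315
  FD 18: (-22.263,15.263) -> (-9.536,2.536) [heading=315, draw]
  FD 5: (-9.536,2.536) -> (-6,-1) [heading=315, draw]
]
BK 10: (-6,-1) -> (-13.071,6.071) [heading=315, draw]
Final: pos=(-13.071,6.071), heading=315, 13 segment(s) drawn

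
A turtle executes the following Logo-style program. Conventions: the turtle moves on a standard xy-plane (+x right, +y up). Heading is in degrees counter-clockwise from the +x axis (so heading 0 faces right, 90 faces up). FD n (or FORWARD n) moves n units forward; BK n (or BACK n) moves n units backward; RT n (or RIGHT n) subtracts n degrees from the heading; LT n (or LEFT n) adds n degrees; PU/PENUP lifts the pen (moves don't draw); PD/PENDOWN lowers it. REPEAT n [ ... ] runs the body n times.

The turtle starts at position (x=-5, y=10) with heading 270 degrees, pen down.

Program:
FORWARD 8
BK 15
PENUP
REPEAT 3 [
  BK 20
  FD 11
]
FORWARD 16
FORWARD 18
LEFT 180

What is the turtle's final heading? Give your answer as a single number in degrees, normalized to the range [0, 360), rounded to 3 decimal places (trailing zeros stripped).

Answer: 90

Derivation:
Executing turtle program step by step:
Start: pos=(-5,10), heading=270, pen down
FD 8: (-5,10) -> (-5,2) [heading=270, draw]
BK 15: (-5,2) -> (-5,17) [heading=270, draw]
PU: pen up
REPEAT 3 [
  -- iteration 1/3 --
  BK 20: (-5,17) -> (-5,37) [heading=270, move]
  FD 11: (-5,37) -> (-5,26) [heading=270, move]
  -- iteration 2/3 --
  BK 20: (-5,26) -> (-5,46) [heading=270, move]
  FD 11: (-5,46) -> (-5,35) [heading=270, move]
  -- iteration 3/3 --
  BK 20: (-5,35) -> (-5,55) [heading=270, move]
  FD 11: (-5,55) -> (-5,44) [heading=270, move]
]
FD 16: (-5,44) -> (-5,28) [heading=270, move]
FD 18: (-5,28) -> (-5,10) [heading=270, move]
LT 180: heading 270 -> 90
Final: pos=(-5,10), heading=90, 2 segment(s) drawn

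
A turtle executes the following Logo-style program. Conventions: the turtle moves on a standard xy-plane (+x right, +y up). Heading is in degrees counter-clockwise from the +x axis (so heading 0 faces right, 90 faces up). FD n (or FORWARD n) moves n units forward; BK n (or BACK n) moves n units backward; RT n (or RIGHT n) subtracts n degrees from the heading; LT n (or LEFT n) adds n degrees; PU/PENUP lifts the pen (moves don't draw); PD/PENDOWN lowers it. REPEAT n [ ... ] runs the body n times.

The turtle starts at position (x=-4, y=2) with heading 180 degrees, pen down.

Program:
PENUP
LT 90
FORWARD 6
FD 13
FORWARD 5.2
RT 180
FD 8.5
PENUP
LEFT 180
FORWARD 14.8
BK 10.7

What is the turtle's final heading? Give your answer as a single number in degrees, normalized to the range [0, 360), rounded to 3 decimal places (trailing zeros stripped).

Answer: 270

Derivation:
Executing turtle program step by step:
Start: pos=(-4,2), heading=180, pen down
PU: pen up
LT 90: heading 180 -> 270
FD 6: (-4,2) -> (-4,-4) [heading=270, move]
FD 13: (-4,-4) -> (-4,-17) [heading=270, move]
FD 5.2: (-4,-17) -> (-4,-22.2) [heading=270, move]
RT 180: heading 270 -> 90
FD 8.5: (-4,-22.2) -> (-4,-13.7) [heading=90, move]
PU: pen up
LT 180: heading 90 -> 270
FD 14.8: (-4,-13.7) -> (-4,-28.5) [heading=270, move]
BK 10.7: (-4,-28.5) -> (-4,-17.8) [heading=270, move]
Final: pos=(-4,-17.8), heading=270, 0 segment(s) drawn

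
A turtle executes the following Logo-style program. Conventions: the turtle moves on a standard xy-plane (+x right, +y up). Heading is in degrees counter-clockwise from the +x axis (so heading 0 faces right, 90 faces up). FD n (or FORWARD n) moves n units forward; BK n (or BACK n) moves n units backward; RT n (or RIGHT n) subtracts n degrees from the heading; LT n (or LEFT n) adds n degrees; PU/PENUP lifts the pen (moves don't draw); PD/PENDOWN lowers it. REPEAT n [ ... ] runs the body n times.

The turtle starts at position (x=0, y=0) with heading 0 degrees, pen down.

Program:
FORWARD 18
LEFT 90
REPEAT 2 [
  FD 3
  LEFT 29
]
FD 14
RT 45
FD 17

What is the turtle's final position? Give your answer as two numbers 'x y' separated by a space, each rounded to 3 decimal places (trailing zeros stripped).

Executing turtle program step by step:
Start: pos=(0,0), heading=0, pen down
FD 18: (0,0) -> (18,0) [heading=0, draw]
LT 90: heading 0 -> 90
REPEAT 2 [
  -- iteration 1/2 --
  FD 3: (18,0) -> (18,3) [heading=90, draw]
  LT 29: heading 90 -> 119
  -- iteration 2/2 --
  FD 3: (18,3) -> (16.546,5.624) [heading=119, draw]
  LT 29: heading 119 -> 148
]
FD 14: (16.546,5.624) -> (4.673,13.043) [heading=148, draw]
RT 45: heading 148 -> 103
FD 17: (4.673,13.043) -> (0.849,29.607) [heading=103, draw]
Final: pos=(0.849,29.607), heading=103, 5 segment(s) drawn

Answer: 0.849 29.607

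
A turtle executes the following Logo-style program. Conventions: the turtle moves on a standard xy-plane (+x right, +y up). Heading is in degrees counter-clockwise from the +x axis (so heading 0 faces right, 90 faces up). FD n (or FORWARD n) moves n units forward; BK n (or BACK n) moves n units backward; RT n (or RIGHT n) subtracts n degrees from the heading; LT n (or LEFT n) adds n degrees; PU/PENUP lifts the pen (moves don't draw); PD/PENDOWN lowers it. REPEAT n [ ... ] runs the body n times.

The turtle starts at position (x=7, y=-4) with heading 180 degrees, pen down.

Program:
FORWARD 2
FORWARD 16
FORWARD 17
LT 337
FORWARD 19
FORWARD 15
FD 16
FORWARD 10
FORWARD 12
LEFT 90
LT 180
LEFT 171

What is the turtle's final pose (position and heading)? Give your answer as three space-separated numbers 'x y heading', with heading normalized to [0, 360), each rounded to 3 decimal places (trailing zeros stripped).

Answer: -94.276 24.133 238

Derivation:
Executing turtle program step by step:
Start: pos=(7,-4), heading=180, pen down
FD 2: (7,-4) -> (5,-4) [heading=180, draw]
FD 16: (5,-4) -> (-11,-4) [heading=180, draw]
FD 17: (-11,-4) -> (-28,-4) [heading=180, draw]
LT 337: heading 180 -> 157
FD 19: (-28,-4) -> (-45.49,3.424) [heading=157, draw]
FD 15: (-45.49,3.424) -> (-59.297,9.285) [heading=157, draw]
FD 16: (-59.297,9.285) -> (-74.025,15.537) [heading=157, draw]
FD 10: (-74.025,15.537) -> (-83.23,19.444) [heading=157, draw]
FD 12: (-83.23,19.444) -> (-94.276,24.133) [heading=157, draw]
LT 90: heading 157 -> 247
LT 180: heading 247 -> 67
LT 171: heading 67 -> 238
Final: pos=(-94.276,24.133), heading=238, 8 segment(s) drawn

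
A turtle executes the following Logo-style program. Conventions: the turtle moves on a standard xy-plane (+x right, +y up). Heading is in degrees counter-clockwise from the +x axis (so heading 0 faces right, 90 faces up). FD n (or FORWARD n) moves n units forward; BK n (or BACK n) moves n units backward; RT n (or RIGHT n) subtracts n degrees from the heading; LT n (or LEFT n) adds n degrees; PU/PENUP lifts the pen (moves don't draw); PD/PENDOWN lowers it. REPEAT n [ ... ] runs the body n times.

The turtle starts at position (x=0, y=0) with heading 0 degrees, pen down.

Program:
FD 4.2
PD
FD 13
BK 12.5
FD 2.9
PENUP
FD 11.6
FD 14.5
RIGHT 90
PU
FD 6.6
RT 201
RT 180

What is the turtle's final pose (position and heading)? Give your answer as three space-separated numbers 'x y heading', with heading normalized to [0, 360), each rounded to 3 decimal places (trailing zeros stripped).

Answer: 33.7 -6.6 249

Derivation:
Executing turtle program step by step:
Start: pos=(0,0), heading=0, pen down
FD 4.2: (0,0) -> (4.2,0) [heading=0, draw]
PD: pen down
FD 13: (4.2,0) -> (17.2,0) [heading=0, draw]
BK 12.5: (17.2,0) -> (4.7,0) [heading=0, draw]
FD 2.9: (4.7,0) -> (7.6,0) [heading=0, draw]
PU: pen up
FD 11.6: (7.6,0) -> (19.2,0) [heading=0, move]
FD 14.5: (19.2,0) -> (33.7,0) [heading=0, move]
RT 90: heading 0 -> 270
PU: pen up
FD 6.6: (33.7,0) -> (33.7,-6.6) [heading=270, move]
RT 201: heading 270 -> 69
RT 180: heading 69 -> 249
Final: pos=(33.7,-6.6), heading=249, 4 segment(s) drawn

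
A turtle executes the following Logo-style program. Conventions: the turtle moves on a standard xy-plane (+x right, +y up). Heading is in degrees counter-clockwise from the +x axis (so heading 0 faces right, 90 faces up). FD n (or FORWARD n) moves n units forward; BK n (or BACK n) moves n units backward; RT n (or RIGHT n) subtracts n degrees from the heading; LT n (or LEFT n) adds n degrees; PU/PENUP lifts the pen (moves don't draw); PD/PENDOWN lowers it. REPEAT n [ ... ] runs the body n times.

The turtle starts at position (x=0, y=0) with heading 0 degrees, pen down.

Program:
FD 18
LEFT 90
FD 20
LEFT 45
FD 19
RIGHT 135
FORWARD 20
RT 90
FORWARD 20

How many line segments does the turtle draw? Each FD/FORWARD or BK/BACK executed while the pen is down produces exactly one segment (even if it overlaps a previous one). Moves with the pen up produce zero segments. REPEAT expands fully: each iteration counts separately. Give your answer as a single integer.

Executing turtle program step by step:
Start: pos=(0,0), heading=0, pen down
FD 18: (0,0) -> (18,0) [heading=0, draw]
LT 90: heading 0 -> 90
FD 20: (18,0) -> (18,20) [heading=90, draw]
LT 45: heading 90 -> 135
FD 19: (18,20) -> (4.565,33.435) [heading=135, draw]
RT 135: heading 135 -> 0
FD 20: (4.565,33.435) -> (24.565,33.435) [heading=0, draw]
RT 90: heading 0 -> 270
FD 20: (24.565,33.435) -> (24.565,13.435) [heading=270, draw]
Final: pos=(24.565,13.435), heading=270, 5 segment(s) drawn
Segments drawn: 5

Answer: 5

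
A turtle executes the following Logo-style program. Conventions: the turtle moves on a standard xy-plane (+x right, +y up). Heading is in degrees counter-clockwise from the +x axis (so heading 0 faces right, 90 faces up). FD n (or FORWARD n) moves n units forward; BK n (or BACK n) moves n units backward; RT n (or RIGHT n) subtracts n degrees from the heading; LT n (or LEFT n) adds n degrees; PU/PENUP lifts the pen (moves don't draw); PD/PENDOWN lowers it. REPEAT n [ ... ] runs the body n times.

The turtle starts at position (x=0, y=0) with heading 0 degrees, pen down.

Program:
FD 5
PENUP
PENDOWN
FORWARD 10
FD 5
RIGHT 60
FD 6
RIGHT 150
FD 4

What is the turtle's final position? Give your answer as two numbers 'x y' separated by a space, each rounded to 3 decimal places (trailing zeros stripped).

Answer: 19.536 -3.196

Derivation:
Executing turtle program step by step:
Start: pos=(0,0), heading=0, pen down
FD 5: (0,0) -> (5,0) [heading=0, draw]
PU: pen up
PD: pen down
FD 10: (5,0) -> (15,0) [heading=0, draw]
FD 5: (15,0) -> (20,0) [heading=0, draw]
RT 60: heading 0 -> 300
FD 6: (20,0) -> (23,-5.196) [heading=300, draw]
RT 150: heading 300 -> 150
FD 4: (23,-5.196) -> (19.536,-3.196) [heading=150, draw]
Final: pos=(19.536,-3.196), heading=150, 5 segment(s) drawn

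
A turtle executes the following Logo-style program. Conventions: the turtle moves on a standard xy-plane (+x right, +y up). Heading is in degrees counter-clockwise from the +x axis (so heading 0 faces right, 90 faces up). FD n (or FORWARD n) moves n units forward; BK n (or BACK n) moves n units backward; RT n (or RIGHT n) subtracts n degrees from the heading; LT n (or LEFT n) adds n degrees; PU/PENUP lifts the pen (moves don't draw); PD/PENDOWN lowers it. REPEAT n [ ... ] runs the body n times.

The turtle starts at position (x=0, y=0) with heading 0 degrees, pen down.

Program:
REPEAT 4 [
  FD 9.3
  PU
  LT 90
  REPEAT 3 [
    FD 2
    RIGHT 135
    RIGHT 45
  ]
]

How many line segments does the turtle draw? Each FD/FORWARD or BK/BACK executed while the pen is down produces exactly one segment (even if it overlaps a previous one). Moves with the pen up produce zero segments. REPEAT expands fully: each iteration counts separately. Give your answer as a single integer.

Executing turtle program step by step:
Start: pos=(0,0), heading=0, pen down
REPEAT 4 [
  -- iteration 1/4 --
  FD 9.3: (0,0) -> (9.3,0) [heading=0, draw]
  PU: pen up
  LT 90: heading 0 -> 90
  REPEAT 3 [
    -- iteration 1/3 --
    FD 2: (9.3,0) -> (9.3,2) [heading=90, move]
    RT 135: heading 90 -> 315
    RT 45: heading 315 -> 270
    -- iteration 2/3 --
    FD 2: (9.3,2) -> (9.3,0) [heading=270, move]
    RT 135: heading 270 -> 135
    RT 45: heading 135 -> 90
    -- iteration 3/3 --
    FD 2: (9.3,0) -> (9.3,2) [heading=90, move]
    RT 135: heading 90 -> 315
    RT 45: heading 315 -> 270
  ]
  -- iteration 2/4 --
  FD 9.3: (9.3,2) -> (9.3,-7.3) [heading=270, move]
  PU: pen up
  LT 90: heading 270 -> 0
  REPEAT 3 [
    -- iteration 1/3 --
    FD 2: (9.3,-7.3) -> (11.3,-7.3) [heading=0, move]
    RT 135: heading 0 -> 225
    RT 45: heading 225 -> 180
    -- iteration 2/3 --
    FD 2: (11.3,-7.3) -> (9.3,-7.3) [heading=180, move]
    RT 135: heading 180 -> 45
    RT 45: heading 45 -> 0
    -- iteration 3/3 --
    FD 2: (9.3,-7.3) -> (11.3,-7.3) [heading=0, move]
    RT 135: heading 0 -> 225
    RT 45: heading 225 -> 180
  ]
  -- iteration 3/4 --
  FD 9.3: (11.3,-7.3) -> (2,-7.3) [heading=180, move]
  PU: pen up
  LT 90: heading 180 -> 270
  REPEAT 3 [
    -- iteration 1/3 --
    FD 2: (2,-7.3) -> (2,-9.3) [heading=270, move]
    RT 135: heading 270 -> 135
    RT 45: heading 135 -> 90
    -- iteration 2/3 --
    FD 2: (2,-9.3) -> (2,-7.3) [heading=90, move]
    RT 135: heading 90 -> 315
    RT 45: heading 315 -> 270
    -- iteration 3/3 --
    FD 2: (2,-7.3) -> (2,-9.3) [heading=270, move]
    RT 135: heading 270 -> 135
    RT 45: heading 135 -> 90
  ]
  -- iteration 4/4 --
  FD 9.3: (2,-9.3) -> (2,0) [heading=90, move]
  PU: pen up
  LT 90: heading 90 -> 180
  REPEAT 3 [
    -- iteration 1/3 --
    FD 2: (2,0) -> (0,0) [heading=180, move]
    RT 135: heading 180 -> 45
    RT 45: heading 45 -> 0
    -- iteration 2/3 --
    FD 2: (0,0) -> (2,0) [heading=0, move]
    RT 135: heading 0 -> 225
    RT 45: heading 225 -> 180
    -- iteration 3/3 --
    FD 2: (2,0) -> (0,0) [heading=180, move]
    RT 135: heading 180 -> 45
    RT 45: heading 45 -> 0
  ]
]
Final: pos=(0,0), heading=0, 1 segment(s) drawn
Segments drawn: 1

Answer: 1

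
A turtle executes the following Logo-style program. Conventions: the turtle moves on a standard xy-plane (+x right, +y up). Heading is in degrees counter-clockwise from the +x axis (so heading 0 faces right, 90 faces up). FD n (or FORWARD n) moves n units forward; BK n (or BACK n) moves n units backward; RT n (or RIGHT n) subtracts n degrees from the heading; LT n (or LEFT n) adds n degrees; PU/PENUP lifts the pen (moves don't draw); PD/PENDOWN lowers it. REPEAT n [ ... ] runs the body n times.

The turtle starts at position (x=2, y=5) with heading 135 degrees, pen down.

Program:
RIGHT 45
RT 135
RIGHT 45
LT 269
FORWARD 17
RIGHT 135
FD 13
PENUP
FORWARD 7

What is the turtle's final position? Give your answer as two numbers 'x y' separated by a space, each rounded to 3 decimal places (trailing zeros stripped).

Executing turtle program step by step:
Start: pos=(2,5), heading=135, pen down
RT 45: heading 135 -> 90
RT 135: heading 90 -> 315
RT 45: heading 315 -> 270
LT 269: heading 270 -> 179
FD 17: (2,5) -> (-14.997,5.297) [heading=179, draw]
RT 135: heading 179 -> 44
FD 13: (-14.997,5.297) -> (-5.646,14.327) [heading=44, draw]
PU: pen up
FD 7: (-5.646,14.327) -> (-0.611,19.19) [heading=44, move]
Final: pos=(-0.611,19.19), heading=44, 2 segment(s) drawn

Answer: -0.611 19.19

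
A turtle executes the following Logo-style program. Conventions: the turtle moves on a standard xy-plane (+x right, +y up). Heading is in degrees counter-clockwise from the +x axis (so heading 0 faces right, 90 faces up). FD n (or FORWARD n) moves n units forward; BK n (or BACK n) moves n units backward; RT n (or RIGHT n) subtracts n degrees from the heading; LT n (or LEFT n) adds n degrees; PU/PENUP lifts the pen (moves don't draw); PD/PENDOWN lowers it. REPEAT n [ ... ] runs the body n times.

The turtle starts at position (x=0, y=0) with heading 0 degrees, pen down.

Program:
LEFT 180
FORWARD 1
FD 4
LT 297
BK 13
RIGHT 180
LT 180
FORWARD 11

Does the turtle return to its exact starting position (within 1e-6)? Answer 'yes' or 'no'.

Answer: no

Derivation:
Executing turtle program step by step:
Start: pos=(0,0), heading=0, pen down
LT 180: heading 0 -> 180
FD 1: (0,0) -> (-1,0) [heading=180, draw]
FD 4: (-1,0) -> (-5,0) [heading=180, draw]
LT 297: heading 180 -> 117
BK 13: (-5,0) -> (0.902,-11.583) [heading=117, draw]
RT 180: heading 117 -> 297
LT 180: heading 297 -> 117
FD 11: (0.902,-11.583) -> (-4.092,-1.782) [heading=117, draw]
Final: pos=(-4.092,-1.782), heading=117, 4 segment(s) drawn

Start position: (0, 0)
Final position: (-4.092, -1.782)
Distance = 4.463; >= 1e-6 -> NOT closed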